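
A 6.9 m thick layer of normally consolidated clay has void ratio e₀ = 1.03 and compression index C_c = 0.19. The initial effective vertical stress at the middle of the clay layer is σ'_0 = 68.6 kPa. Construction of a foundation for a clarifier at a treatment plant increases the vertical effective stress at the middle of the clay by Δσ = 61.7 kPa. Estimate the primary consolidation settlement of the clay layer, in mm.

Final effective stress: σ'_f = σ'_0 + Δσ = 68.6 + 61.7 = 130.3 kPa.
Normally consolidated clay, so the full stress increment lies on the virgin compression line:
S_c = C_c·H/(1+e₀)·log₁₀(σ'_f/σ'_0) = 0.19×6.9/(1+1.03)×log₁₀(130.3/68.6)
    = 0.64581 × 0.27862 = 0.1799 m

S_c ≈ 180 mm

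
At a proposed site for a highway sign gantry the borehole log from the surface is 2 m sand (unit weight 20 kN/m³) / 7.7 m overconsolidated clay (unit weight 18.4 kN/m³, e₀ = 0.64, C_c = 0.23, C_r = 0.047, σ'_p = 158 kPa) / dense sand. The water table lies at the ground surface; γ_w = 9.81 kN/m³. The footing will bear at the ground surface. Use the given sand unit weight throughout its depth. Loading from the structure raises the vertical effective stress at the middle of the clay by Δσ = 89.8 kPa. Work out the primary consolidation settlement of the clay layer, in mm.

Mid-depth of clay below the ground surface: z = 2 + 7.7/2 = 5.85 m.
Total vertical stress at mid-clay: σ_v = 20×2 + 18.4×3.85 = 110.84 kPa.
Pore pressure: u = 9.81×(5.85 − 0) = 57.389 kPa.
Initial effective stress: σ'_0 = σ_v − u = 110.84 − 57.389 = 53.451 kPa.
Final effective stress: σ'_f = 53.451 + 89.8 = 143.25 kPa.
σ'_f = 143.25 ≤ σ'_p = 158 kPa, so the clay remains overconsolidated and only the recompression index applies:
S_c = C_r·H/(1+e₀)·log₁₀(σ'_f/σ'_0) = 0.047×7.7/1.64×log₁₀(143.25/53.451)
    = 0.22067 × 0.42814 = 0.09448 m

S_c ≈ 94.5 mm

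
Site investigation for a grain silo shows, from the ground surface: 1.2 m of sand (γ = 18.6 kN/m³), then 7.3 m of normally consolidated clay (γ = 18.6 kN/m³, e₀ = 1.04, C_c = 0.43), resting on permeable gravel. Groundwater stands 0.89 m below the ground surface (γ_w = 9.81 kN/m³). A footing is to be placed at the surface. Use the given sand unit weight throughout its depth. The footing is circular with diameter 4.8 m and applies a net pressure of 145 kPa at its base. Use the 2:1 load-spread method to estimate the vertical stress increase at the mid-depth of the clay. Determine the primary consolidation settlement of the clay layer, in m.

S_c ≈ 0.354 m

Mid-depth of clay below the ground surface: z = 1.2 + 7.3/2 = 4.85 m.
Total vertical stress at mid-clay: σ_v = 18.6×1.2 + 18.6×3.65 = 90.21 kPa.
Pore pressure: u = 9.81×(4.85 − 0.89) = 38.848 kPa.
Initial effective stress: σ'_0 = σ_v − u = 90.21 − 38.848 = 51.362 kPa.
Stress increase at mid-clay by the 2:1 spreading method:
Δσ ≈ qD²/(D+z)² = 145×4.8²/(4.8+4.85)² = 35.875 kPa
Final effective stress: σ'_f = σ'_0 + Δσ = 51.362 + 35.875 = 87.237 kPa.
Normally consolidated clay, so the full stress increment lies on the virgin compression line:
S_c = C_c·H/(1+e₀)·log₁₀(σ'_f/σ'_0) = 0.43×7.3/(1+1.04)×log₁₀(87.237/51.362)
    = 1.5387 × 0.23006 = 0.354 m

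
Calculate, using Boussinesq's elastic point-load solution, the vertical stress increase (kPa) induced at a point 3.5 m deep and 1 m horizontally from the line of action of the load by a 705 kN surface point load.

Boussinesq vertical stress below a point load on an elastic half-space:
Δσ_z = 3P/(2πz²) · [1 + (r/z)²]^(−5/2)
r/z = 1/3.5 = 0.28571; [1+(r/z)²]^(−5/2) = 0.82187.
Δσ_z = 3×705/(2π×3.5²) × 0.82187 = 27.479 × 0.82187 = 22.58 kPa

Δσ_z ≈ 22.6 kPa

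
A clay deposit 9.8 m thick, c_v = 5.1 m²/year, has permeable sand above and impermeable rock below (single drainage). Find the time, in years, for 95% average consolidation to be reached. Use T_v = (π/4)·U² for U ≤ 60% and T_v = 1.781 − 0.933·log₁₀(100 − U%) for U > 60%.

Drainage path length: H_d = H = 9.8 m (single drainage).
U > 60%: T_v = 1.781 − 0.933·log₁₀(100 − 95) = 1.1289.
t = T_v·H_d²/c_v = 1.1289×9.8²/5.1 = 21.26 years.

t ≈ 21.3 years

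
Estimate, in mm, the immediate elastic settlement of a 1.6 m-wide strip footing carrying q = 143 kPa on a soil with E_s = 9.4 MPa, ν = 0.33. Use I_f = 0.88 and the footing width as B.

S_e ≈ 19.1 mm

Immediate (elastic) settlement: S_e = q·B·(1−ν²)/E_s · I_f.
E_s = 9.4 MPa = 9400 kPa.
S_e = 143 × 1.6 × (1 − 0.33²) / 9400 × 0.88
    = 143 × 1.6 × 0.8911 / 9400 × 0.88
    = 0.01909 m = 19.09 mm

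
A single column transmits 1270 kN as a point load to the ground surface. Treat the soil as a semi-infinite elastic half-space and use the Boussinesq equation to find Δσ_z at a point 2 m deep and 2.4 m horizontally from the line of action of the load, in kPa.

Boussinesq vertical stress below a point load on an elastic half-space:
Δσ_z = 3P/(2πz²) · [1 + (r/z)²]^(−5/2)
r/z = 2.4/2 = 1.2; [1+(r/z)²]^(−5/2) = 0.10753.
Δσ_z = 3×1270/(2π×2²) × 0.10753 = 151.6 × 0.10753 = 16.3 kPa

Δσ_z ≈ 16.3 kPa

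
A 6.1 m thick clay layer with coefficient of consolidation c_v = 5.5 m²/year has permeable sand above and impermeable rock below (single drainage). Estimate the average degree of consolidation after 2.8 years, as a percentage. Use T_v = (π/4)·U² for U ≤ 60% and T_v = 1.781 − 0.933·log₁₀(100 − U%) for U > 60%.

U ≈ 70.8 %

Drainage path length: H_d = H = 6.1 m (single drainage).
T_v = c_v·t/H_d² = 5.5×2.8/6.1² = 0.41387.
T_v = 0.41387 corresponds to the U > 60% branch:
U = 1 − 10^((1.781 − T_v)/0.933)/100 = 0.7081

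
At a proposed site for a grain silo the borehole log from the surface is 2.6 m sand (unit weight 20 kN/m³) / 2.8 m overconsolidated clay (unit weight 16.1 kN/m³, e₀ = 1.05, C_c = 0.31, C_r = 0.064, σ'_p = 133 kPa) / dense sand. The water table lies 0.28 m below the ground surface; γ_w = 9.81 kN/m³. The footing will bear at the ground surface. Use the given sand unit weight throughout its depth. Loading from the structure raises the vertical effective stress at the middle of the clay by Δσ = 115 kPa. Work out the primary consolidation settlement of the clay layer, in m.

Mid-depth of clay below the ground surface: z = 2.6 + 2.8/2 = 4 m.
Total vertical stress at mid-clay: σ_v = 20×2.6 + 16.1×1.4 = 74.54 kPa.
Pore pressure: u = 9.81×(4 − 0.28) = 36.493 kPa.
Initial effective stress: σ'_0 = σ_v − u = 74.54 − 36.493 = 38.047 kPa.
Final effective stress: σ'_f = 38.047 + 115 = 153.05 kPa.
σ'_f = 153.05 > σ'_p = 133 kPa, so the stress path crosses the preconsolidation pressure — recompression up to σ'_p, then virgin compression beyond:
S_c = H/(1+e₀)·[C_r·log₁₀(σ'_p/σ'_0) + C_c·log₁₀(σ'_f/σ'_p)]
    = 2.8/2.05 × [0.064×log₁₀(133/38.047) + 0.31×log₁₀(153.05/133)]
    = 1.3659 × [0.034786 + 0.018904] = 0.07334 m

S_c ≈ 0.0733 m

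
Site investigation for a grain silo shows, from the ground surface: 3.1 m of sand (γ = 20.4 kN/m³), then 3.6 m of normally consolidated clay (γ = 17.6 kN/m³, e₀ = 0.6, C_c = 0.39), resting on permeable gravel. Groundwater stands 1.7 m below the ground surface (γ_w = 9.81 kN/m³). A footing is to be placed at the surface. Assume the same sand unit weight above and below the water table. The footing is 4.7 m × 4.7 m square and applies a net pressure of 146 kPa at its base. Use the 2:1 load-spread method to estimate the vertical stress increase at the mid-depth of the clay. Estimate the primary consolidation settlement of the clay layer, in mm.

S_c ≈ 167 mm

Mid-depth of clay below the ground surface: z = 3.1 + 3.6/2 = 4.9 m.
Total vertical stress at mid-clay: σ_v = 20.4×3.1 + 17.6×1.8 = 94.92 kPa.
Pore pressure: u = 9.81×(4.9 − 1.7) = 31.392 kPa.
Initial effective stress: σ'_0 = σ_v − u = 94.92 − 31.392 = 63.528 kPa.
Stress increase at mid-clay by the 2:1 spreading method:
Δσ = qBL/((B+z)(L+z)) = 146×4.7×4.7/((4.7+4.9)(4.7+4.9)) = 34.995 kPa
Final effective stress: σ'_f = σ'_0 + Δσ = 63.528 + 34.995 = 98.523 kPa.
Normally consolidated clay, so the full stress increment lies on the virgin compression line:
S_c = C_c·H/(1+e₀)·log₁₀(σ'_f/σ'_0) = 0.39×3.6/(1+0.6)×log₁₀(98.523/63.528)
    = 0.8775 × 0.19057 = 0.1672 m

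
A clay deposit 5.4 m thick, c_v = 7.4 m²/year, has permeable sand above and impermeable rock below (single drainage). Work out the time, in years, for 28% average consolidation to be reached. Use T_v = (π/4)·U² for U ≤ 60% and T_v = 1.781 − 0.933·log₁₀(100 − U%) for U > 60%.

Drainage path length: H_d = H = 5.4 m (single drainage).
U ≤ 60%: T_v = (π/4)·U² = (π/4)×0.28² = 0.061575.
t = T_v·H_d²/c_v = 0.061575×5.4²/7.4 = 0.2426 years.

t ≈ 0.243 years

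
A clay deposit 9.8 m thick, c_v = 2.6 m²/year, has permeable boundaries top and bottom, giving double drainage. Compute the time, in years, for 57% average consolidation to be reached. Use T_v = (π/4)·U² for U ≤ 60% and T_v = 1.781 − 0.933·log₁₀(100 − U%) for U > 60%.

Drainage path length: H_d = H/2 = 4.9 m (double drainage).
U ≤ 60%: T_v = (π/4)·U² = (π/4)×0.57² = 0.25518.
t = T_v·H_d²/c_v = 0.25518×4.9²/2.6 = 2.356 years.

t ≈ 2.36 years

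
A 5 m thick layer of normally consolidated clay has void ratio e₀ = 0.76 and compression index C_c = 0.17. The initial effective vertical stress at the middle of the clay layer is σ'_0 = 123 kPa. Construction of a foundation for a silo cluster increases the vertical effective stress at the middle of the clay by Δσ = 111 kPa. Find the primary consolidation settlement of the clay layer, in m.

S_c ≈ 0.135 m

Final effective stress: σ'_f = σ'_0 + Δσ = 123 + 111 = 234 kPa.
Normally consolidated clay, so the full stress increment lies on the virgin compression line:
S_c = C_c·H/(1+e₀)·log₁₀(σ'_f/σ'_0) = 0.17×5/(1+0.76)×log₁₀(234/123)
    = 0.48295 × 0.27931 = 0.1349 m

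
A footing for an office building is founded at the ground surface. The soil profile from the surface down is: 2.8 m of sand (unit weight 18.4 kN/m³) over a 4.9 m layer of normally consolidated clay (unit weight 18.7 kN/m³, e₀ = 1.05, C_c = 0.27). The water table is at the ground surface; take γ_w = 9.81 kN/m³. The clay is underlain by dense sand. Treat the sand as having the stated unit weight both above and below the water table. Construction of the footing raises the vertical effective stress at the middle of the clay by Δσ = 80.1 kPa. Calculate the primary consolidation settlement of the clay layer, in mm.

S_c ≈ 283 mm

Mid-depth of clay below the ground surface: z = 2.8 + 4.9/2 = 5.25 m.
Total vertical stress at mid-clay: σ_v = 18.4×2.8 + 18.7×2.45 = 97.335 kPa.
Pore pressure: u = 9.81×(5.25 − 0) = 51.503 kPa.
Initial effective stress: σ'_0 = σ_v − u = 97.335 − 51.503 = 45.832 kPa.
Final effective stress: σ'_f = σ'_0 + Δσ = 45.832 + 80.1 = 125.93 kPa.
Normally consolidated clay, so the full stress increment lies on the virgin compression line:
S_c = C_c·H/(1+e₀)·log₁₀(σ'_f/σ'_0) = 0.27×4.9/(1+1.05)×log₁₀(125.93/45.832)
    = 0.64537 × 0.43896 = 0.2833 m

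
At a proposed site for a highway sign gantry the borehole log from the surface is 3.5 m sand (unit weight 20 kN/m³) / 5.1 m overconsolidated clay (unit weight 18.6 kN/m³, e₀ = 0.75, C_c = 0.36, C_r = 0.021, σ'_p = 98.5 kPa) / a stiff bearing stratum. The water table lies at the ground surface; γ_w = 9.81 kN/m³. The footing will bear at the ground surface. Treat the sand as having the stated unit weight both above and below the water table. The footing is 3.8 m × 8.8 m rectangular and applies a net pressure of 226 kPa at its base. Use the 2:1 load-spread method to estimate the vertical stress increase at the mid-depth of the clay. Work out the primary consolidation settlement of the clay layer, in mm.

S_c ≈ 63.3 mm

Mid-depth of clay below the ground surface: z = 3.5 + 5.1/2 = 6.05 m.
Total vertical stress at mid-clay: σ_v = 20×3.5 + 18.6×2.55 = 117.43 kPa.
Pore pressure: u = 9.81×(6.05 − 0) = 59.351 kPa.
Initial effective stress: σ'_0 = σ_v − u = 117.43 − 59.351 = 58.079 kPa.
Stress increase at mid-clay by the 2:1 spreading method:
Δσ = qBL/((B+z)(L+z)) = 226×3.8×8.8/((3.8+6.05)(8.8+6.05)) = 51.667 kPa
Final effective stress: σ'_f = 58.079 + 51.667 = 109.75 kPa.
σ'_f = 109.75 > σ'_p = 98.5 kPa, so the stress path crosses the preconsolidation pressure — recompression up to σ'_p, then virgin compression beyond:
S_c = H/(1+e₀)·[C_r·log₁₀(σ'_p/σ'_0) + C_c·log₁₀(σ'_f/σ'_p)]
    = 5.1/1.75 × [0.021×log₁₀(98.5/58.079) + 0.36×log₁₀(109.75/98.5)]
    = 2.9143 × [0.0048178 + 0.016909] = 0.06332 m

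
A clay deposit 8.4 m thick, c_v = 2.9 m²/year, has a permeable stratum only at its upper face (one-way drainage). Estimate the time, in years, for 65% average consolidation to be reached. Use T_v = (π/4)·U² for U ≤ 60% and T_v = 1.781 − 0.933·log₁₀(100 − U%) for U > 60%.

t ≈ 8.28 years

Drainage path length: H_d = H = 8.4 m (single drainage).
U > 60%: T_v = 1.781 − 0.933·log₁₀(100 − 65) = 0.34038.
t = T_v·H_d²/c_v = 0.34038×8.4²/2.9 = 8.282 years.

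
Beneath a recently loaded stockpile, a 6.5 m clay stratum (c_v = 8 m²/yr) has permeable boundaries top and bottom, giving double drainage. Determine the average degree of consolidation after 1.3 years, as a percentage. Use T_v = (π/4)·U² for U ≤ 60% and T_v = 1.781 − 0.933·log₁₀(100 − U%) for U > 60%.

U ≈ 92.9 %

Drainage path length: H_d = H/2 = 3.25 m (double drainage).
T_v = c_v·t/H_d² = 8×1.3/3.25² = 0.98462.
T_v = 0.98462 corresponds to the U > 60% branch:
U = 1 − 10^((1.781 − T_v)/0.933)/100 = 0.9286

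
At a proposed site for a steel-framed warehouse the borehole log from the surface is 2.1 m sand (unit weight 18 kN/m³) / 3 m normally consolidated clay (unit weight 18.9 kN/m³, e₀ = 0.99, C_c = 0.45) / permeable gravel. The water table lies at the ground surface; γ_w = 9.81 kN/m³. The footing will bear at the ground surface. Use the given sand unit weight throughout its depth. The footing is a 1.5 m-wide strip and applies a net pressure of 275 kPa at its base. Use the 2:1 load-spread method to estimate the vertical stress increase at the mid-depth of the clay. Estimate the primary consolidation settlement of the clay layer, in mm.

S_c ≈ 379 mm

Mid-depth of clay below the ground surface: z = 2.1 + 3/2 = 3.6 m.
Total vertical stress at mid-clay: σ_v = 18×2.1 + 18.9×1.5 = 66.15 kPa.
Pore pressure: u = 9.81×(3.6 − 0) = 35.316 kPa.
Initial effective stress: σ'_0 = σ_v − u = 66.15 − 35.316 = 30.834 kPa.
Stress increase at mid-clay by the 2:1 spreading method:
Δσ = qB/(B+z) = 275×1.5/(1.5+3.6) = 80.882 kPa
Final effective stress: σ'_f = σ'_0 + Δσ = 30.834 + 80.882 = 111.72 kPa.
Normally consolidated clay, so the full stress increment lies on the virgin compression line:
S_c = C_c·H/(1+e₀)·log₁₀(σ'_f/σ'_0) = 0.45×3/(1+0.99)×log₁₀(111.72/30.834)
    = 0.67839 × 0.5591 = 0.3793 m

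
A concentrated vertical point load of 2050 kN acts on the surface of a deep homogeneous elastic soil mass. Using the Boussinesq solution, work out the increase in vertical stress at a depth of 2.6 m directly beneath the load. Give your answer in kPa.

Boussinesq vertical stress below a point load on an elastic half-space:
Δσ_z = 3P/(2πz²) · [1 + (r/z)²]^(−5/2)
r/z = 0/2.6 = 0; [1+(r/z)²]^(−5/2) = 1.
Δσ_z = 3×2050/(2π×2.6²) × 1 = 144.79 × 1 = 144.8 kPa

Δσ_z ≈ 145 kPa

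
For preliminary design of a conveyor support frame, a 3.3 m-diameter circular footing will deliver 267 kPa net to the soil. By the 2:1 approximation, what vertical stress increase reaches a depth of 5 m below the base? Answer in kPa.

Δσ_z ≈ 42.2 kPa

By the 2:1 method the load spreads at 1 horizontal : 2 vertical, so at depth z the loaded area has grown by z in each plan dimension:
Δσ ≈ qD²/(D+z)² = 267×3.3²/(3.3+5)² = 42.207 kPa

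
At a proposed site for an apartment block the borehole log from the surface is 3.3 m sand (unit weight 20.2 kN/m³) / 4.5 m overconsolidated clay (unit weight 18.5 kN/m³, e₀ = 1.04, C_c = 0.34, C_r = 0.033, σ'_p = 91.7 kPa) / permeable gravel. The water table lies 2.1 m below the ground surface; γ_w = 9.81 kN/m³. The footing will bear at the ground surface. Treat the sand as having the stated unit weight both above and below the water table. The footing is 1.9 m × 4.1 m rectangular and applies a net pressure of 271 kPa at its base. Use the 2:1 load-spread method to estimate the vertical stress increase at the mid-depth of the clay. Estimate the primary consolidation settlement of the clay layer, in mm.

S_c ≈ 47 mm

Mid-depth of clay below the ground surface: z = 3.3 + 4.5/2 = 5.55 m.
Total vertical stress at mid-clay: σ_v = 20.2×3.3 + 18.5×2.25 = 108.28 kPa.
Pore pressure: u = 9.81×(5.55 − 2.1) = 33.845 kPa.
Initial effective stress: σ'_0 = σ_v − u = 108.28 − 33.845 = 74.435 kPa.
Stress increase at mid-clay by the 2:1 spreading method:
Δσ = qBL/((B+z)(L+z)) = 271×1.9×4.1/((1.9+5.55)(4.1+5.55)) = 29.365 kPa
Final effective stress: σ'_f = 74.435 + 29.365 = 103.8 kPa.
σ'_f = 103.8 > σ'_p = 91.7 kPa, so the stress path crosses the preconsolidation pressure — recompression up to σ'_p, then virgin compression beyond:
S_c = H/(1+e₀)·[C_r·log₁₀(σ'_p/σ'_0) + C_c·log₁₀(σ'_f/σ'_p)]
    = 4.5/2.04 × [0.033×log₁₀(91.7/74.435) + 0.34×log₁₀(103.8/91.7)]
    = 2.2059 × [0.0029895 + 0.018302] = 0.04697 m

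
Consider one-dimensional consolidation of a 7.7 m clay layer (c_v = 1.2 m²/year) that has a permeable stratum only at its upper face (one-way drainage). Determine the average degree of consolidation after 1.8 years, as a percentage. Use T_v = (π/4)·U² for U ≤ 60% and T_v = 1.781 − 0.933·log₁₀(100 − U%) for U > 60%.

Drainage path length: H_d = H = 7.7 m (single drainage).
T_v = c_v·t/H_d² = 1.2×1.8/7.7² = 0.036431.
T_v = 0.036431 corresponds to the U ≤ 60% branch:
U = √(4T_v/π) = 0.2154

U ≈ 21.5 %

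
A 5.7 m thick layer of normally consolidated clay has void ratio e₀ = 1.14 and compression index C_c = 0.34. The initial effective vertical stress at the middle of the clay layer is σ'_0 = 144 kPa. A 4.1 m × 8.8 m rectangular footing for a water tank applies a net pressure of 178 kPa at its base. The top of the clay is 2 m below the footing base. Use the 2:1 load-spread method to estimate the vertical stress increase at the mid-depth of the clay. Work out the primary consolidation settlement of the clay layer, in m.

S_c ≈ 0.122 m

Mid-depth of clay below the footing base: z = 2 + 5.7/2 = 4.85 m.
Stress increase at mid-clay by the 2:1 spreading method:
Δσ = qBL/((B+z)(L+z)) = 178×4.1×8.8/((4.1+4.85)(8.8+4.85)) = 52.569 kPa
Final effective stress: σ'_f = σ'_0 + Δσ = 144 + 52.569 = 196.57 kPa.
Normally consolidated clay, so the full stress increment lies on the virgin compression line:
S_c = C_c·H/(1+e₀)·log₁₀(σ'_f/σ'_0) = 0.34×5.7/(1+1.14)×log₁₀(196.57/144)
    = 0.90561 × 0.13515 = 0.1224 m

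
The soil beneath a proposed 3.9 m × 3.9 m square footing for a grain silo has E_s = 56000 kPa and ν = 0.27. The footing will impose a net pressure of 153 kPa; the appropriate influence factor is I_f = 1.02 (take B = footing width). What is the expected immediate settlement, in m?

Immediate (elastic) settlement: S_e = q·B·(1−ν²)/E_s · I_f.
S_e = 153 × 3.9 × (1 − 0.27²) / 56000 × 1.02
    = 153 × 3.9 × 0.9271 / 56000 × 1.02
    = 0.01008 m

S_e ≈ 0.0101 m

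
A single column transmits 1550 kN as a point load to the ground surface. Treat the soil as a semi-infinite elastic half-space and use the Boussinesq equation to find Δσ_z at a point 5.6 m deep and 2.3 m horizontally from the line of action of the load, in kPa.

Δσ_z ≈ 16 kPa

Boussinesq vertical stress below a point load on an elastic half-space:
Δσ_z = 3P/(2πz²) · [1 + (r/z)²]^(−5/2)
r/z = 2.3/5.6 = 0.41071; [1+(r/z)²]^(−5/2) = 0.67726.
Δσ_z = 3×1550/(2π×5.6²) × 0.67726 = 23.599 × 0.67726 = 15.98 kPa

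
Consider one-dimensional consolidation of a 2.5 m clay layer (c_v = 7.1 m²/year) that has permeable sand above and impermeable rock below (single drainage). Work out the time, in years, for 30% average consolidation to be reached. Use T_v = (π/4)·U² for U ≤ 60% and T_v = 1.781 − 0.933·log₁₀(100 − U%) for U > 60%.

Drainage path length: H_d = H = 2.5 m (single drainage).
U ≤ 60%: T_v = (π/4)·U² = (π/4)×0.3² = 0.070686.
t = T_v·H_d²/c_v = 0.070686×2.5²/7.1 = 0.06222 years.

t ≈ 0.0622 years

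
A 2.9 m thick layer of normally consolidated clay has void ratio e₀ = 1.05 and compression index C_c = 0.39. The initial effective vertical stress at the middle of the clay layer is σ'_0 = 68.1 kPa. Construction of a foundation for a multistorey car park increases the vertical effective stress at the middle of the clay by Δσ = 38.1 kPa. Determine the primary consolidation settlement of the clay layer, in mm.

S_c ≈ 106 mm

Final effective stress: σ'_f = σ'_0 + Δσ = 68.1 + 38.1 = 106.2 kPa.
Normally consolidated clay, so the full stress increment lies on the virgin compression line:
S_c = C_c·H/(1+e₀)·log₁₀(σ'_f/σ'_0) = 0.39×2.9/(1+1.05)×log₁₀(106.2/68.1)
    = 0.55171 × 0.19298 = 0.1065 m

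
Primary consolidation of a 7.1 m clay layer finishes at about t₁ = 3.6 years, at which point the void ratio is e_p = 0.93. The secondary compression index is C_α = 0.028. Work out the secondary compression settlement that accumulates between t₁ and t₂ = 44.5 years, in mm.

Secondary compression: S_s = C_α·H/(1+e_p)·log₁₀(t₂/t₁)
S_s = 0.028×7.1/(1+0.93)×log₁₀(44.5/3.6)
    = 0.103 × 1.092 = 0.1125 m

S_s ≈ 112 mm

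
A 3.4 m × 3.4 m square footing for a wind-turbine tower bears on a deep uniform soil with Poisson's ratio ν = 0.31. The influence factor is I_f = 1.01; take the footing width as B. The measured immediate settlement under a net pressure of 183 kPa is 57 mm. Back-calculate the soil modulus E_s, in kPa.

E_s ≈ 9970 kPa

S_e = q·B·(1−ν²)/E_s · I_f  ⇒  E_s = q·B·(1−ν²)·I_f / S_e.
E_s = 183 × 3.4 × 0.9039 × 1.01 / 0.057 = 9965 kPa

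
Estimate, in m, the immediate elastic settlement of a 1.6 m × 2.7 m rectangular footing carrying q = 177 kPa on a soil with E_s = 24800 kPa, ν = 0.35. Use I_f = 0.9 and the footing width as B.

Immediate (elastic) settlement: S_e = q·B·(1−ν²)/E_s · I_f.
S_e = 177 × 1.6 × (1 − 0.35²) / 24800 × 0.9
    = 177 × 1.6 × 0.8775 / 24800 × 0.9
    = 0.009018 m

S_e ≈ 0.00902 m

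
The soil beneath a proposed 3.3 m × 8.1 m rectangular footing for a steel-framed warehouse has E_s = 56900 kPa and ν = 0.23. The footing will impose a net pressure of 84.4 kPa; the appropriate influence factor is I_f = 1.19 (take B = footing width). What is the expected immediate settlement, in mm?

Immediate (elastic) settlement: S_e = q·B·(1−ν²)/E_s · I_f.
S_e = 84.4 × 3.3 × (1 − 0.23²) / 56900 × 1.19
    = 84.4 × 3.3 × 0.9471 / 56900 × 1.19
    = 0.005517 m = 5.517 mm

S_e ≈ 5.52 mm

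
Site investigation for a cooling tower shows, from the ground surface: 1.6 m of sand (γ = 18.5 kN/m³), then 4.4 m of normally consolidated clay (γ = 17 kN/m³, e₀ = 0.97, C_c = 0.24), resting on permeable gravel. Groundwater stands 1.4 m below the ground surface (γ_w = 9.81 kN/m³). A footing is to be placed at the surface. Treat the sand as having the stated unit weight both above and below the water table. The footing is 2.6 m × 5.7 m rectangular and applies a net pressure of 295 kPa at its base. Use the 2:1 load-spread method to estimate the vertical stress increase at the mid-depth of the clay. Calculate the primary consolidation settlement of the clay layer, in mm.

Mid-depth of clay below the ground surface: z = 1.6 + 4.4/2 = 3.8 m.
Total vertical stress at mid-clay: σ_v = 18.5×1.6 + 17×2.2 = 67 kPa.
Pore pressure: u = 9.81×(3.8 − 1.4) = 23.544 kPa.
Initial effective stress: σ'_0 = σ_v − u = 67 − 23.544 = 43.456 kPa.
Stress increase at mid-clay by the 2:1 spreading method:
Δσ = qBL/((B+z)(L+z)) = 295×2.6×5.7/((2.6+3.8)(5.7+3.8)) = 71.906 kPa
Final effective stress: σ'_f = σ'_0 + Δσ = 43.456 + 71.906 = 115.36 kPa.
Normally consolidated clay, so the full stress increment lies on the virgin compression line:
S_c = C_c·H/(1+e₀)·log₁₀(σ'_f/σ'_0) = 0.24×4.4/(1+0.97)×log₁₀(115.36/43.456)
    = 0.53604 × 0.42401 = 0.2273 m

S_c ≈ 227 mm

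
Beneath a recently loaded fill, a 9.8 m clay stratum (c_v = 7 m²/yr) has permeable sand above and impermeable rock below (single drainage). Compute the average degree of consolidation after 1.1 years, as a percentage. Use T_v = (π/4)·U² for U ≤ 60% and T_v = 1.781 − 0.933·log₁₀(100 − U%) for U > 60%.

U ≈ 32 %

Drainage path length: H_d = H = 9.8 m (single drainage).
T_v = c_v·t/H_d² = 7×1.1/9.8² = 0.080175.
T_v = 0.080175 corresponds to the U ≤ 60% branch:
U = √(4T_v/π) = 0.3195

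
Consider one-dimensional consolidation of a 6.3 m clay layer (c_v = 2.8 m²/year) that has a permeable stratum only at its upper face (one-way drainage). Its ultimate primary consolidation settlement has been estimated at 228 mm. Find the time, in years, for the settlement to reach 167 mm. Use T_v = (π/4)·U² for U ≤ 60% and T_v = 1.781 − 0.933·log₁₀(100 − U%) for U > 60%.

Drainage path length: H_d = H = 6.3 m (single drainage).
U = S(t)/S_ult = 167/228 = 0.7325.
U > 60%: T_v = 1.781 − 0.933·log₁₀(100 − 73.246) = 0.44924.
t = T_v·H_d²/c_v = 0.44924×6.3²/2.8 = 6.368 years.

t ≈ 6.37 years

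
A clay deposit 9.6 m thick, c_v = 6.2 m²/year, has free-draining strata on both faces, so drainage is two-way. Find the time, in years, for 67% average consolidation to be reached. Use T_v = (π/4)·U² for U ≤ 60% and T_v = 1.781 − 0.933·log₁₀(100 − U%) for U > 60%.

Drainage path length: H_d = H/2 = 4.8 m (double drainage).
U > 60%: T_v = 1.781 − 0.933·log₁₀(100 − 67) = 0.36423.
t = T_v·H_d²/c_v = 0.36423×4.8²/6.2 = 1.354 years.

t ≈ 1.35 years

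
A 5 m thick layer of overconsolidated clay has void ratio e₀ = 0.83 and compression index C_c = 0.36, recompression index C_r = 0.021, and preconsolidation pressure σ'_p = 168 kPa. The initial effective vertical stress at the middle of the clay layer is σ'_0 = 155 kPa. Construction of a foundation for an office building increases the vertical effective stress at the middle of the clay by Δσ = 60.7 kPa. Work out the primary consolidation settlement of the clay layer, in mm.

S_c ≈ 109 mm

Final effective stress: σ'_f = 155 + 60.7 = 215.7 kPa.
σ'_f = 215.7 > σ'_p = 168 kPa, so the stress path crosses the preconsolidation pressure — recompression up to σ'_p, then virgin compression beyond:
S_c = H/(1+e₀)·[C_r·log₁₀(σ'_p/σ'_0) + C_c·log₁₀(σ'_f/σ'_p)]
    = 5/1.83 × [0.021×log₁₀(168/155) + 0.36×log₁₀(215.7/168)]
    = 2.7322 × [0.00073453 + 0.039075] = 0.1088 m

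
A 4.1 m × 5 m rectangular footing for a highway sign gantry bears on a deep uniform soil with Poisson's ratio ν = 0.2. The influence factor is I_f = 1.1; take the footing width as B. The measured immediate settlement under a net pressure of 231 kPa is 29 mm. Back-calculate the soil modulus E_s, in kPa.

E_s ≈ 34500 kPa

S_e = q·B·(1−ν²)/E_s · I_f  ⇒  E_s = q·B·(1−ν²)·I_f / S_e.
E_s = 231 × 4.1 × 0.96 × 1.1 / 0.029 = 34490 kPa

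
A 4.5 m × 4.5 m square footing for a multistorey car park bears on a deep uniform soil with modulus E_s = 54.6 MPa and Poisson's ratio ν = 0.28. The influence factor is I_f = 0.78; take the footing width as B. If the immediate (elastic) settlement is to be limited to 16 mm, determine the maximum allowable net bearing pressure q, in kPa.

E_s = 54.6 MPa = 54600 kPa.
S_e = q·B·(1−ν²)/E_s · I_f  ⇒  q = S_e·E_s / (B·(1−ν²)·I_f).
q = 0.016 × 54600 / (4.5 × 0.9216 × 0.78) = 270.1 kPa

q ≈ 270 kPa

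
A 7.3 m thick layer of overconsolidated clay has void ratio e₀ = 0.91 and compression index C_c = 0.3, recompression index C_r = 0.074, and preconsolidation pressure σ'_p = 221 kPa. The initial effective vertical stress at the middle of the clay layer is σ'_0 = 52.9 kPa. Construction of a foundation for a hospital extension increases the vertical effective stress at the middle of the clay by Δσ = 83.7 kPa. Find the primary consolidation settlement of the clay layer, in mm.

S_c ≈ 117 mm

Final effective stress: σ'_f = 52.9 + 83.7 = 136.6 kPa.
σ'_f = 136.6 ≤ σ'_p = 221 kPa, so the clay remains overconsolidated and only the recompression index applies:
S_c = C_r·H/(1+e₀)·log₁₀(σ'_f/σ'_0) = 0.074×7.3/1.91×log₁₀(136.6/52.9)
    = 0.28283 × 0.412 = 0.1165 m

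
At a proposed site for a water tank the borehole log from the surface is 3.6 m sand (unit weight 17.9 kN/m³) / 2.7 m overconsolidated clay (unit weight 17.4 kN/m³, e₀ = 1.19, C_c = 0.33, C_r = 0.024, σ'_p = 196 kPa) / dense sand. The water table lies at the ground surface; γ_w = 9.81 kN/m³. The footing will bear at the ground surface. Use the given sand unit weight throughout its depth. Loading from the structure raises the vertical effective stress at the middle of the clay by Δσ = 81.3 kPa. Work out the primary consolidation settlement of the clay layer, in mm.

Mid-depth of clay below the ground surface: z = 3.6 + 2.7/2 = 4.95 m.
Total vertical stress at mid-clay: σ_v = 17.9×3.6 + 17.4×1.35 = 87.93 kPa.
Pore pressure: u = 9.81×(4.95 − 0) = 48.56 kPa.
Initial effective stress: σ'_0 = σ_v − u = 87.93 − 48.56 = 39.37 kPa.
Final effective stress: σ'_f = 39.37 + 81.3 = 120.67 kPa.
σ'_f = 120.67 ≤ σ'_p = 196 kPa, so the clay remains overconsolidated and only the recompression index applies:
S_c = C_r·H/(1+e₀)·log₁₀(σ'_f/σ'_0) = 0.024×2.7/2.19×log₁₀(120.67/39.37)
    = 0.02959 × 0.48643 = 0.01439 m

S_c ≈ 14.4 mm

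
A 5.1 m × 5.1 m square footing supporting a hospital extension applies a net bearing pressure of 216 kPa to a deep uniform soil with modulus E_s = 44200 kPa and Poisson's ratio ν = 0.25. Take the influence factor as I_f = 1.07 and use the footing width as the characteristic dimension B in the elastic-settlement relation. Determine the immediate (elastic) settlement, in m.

Immediate (elastic) settlement: S_e = q·B·(1−ν²)/E_s · I_f.
S_e = 216 × 5.1 × (1 − 0.25²) / 44200 × 1.07
    = 216 × 5.1 × 0.9375 / 44200 × 1.07
    = 0.025 m

S_e ≈ 0.025 m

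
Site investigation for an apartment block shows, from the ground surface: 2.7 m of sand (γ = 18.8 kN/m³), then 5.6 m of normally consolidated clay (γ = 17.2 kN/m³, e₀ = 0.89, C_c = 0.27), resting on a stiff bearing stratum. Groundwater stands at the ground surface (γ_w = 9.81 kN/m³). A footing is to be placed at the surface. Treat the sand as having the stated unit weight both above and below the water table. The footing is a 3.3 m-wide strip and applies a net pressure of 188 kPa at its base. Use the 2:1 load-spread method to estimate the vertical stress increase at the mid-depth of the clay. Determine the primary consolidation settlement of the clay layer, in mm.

Mid-depth of clay below the ground surface: z = 2.7 + 5.6/2 = 5.5 m.
Total vertical stress at mid-clay: σ_v = 18.8×2.7 + 17.2×2.8 = 98.92 kPa.
Pore pressure: u = 9.81×(5.5 − 0) = 53.955 kPa.
Initial effective stress: σ'_0 = σ_v − u = 98.92 − 53.955 = 44.965 kPa.
Stress increase at mid-clay by the 2:1 spreading method:
Δσ = qB/(B+z) = 188×3.3/(3.3+5.5) = 70.5 kPa
Final effective stress: σ'_f = σ'_0 + Δσ = 44.965 + 70.5 = 115.47 kPa.
Normally consolidated clay, so the full stress increment lies on the virgin compression line:
S_c = C_c·H/(1+e₀)·log₁₀(σ'_f/σ'_0) = 0.27×5.6/(1+0.89)×log₁₀(115.47/44.965)
    = 0.8 × 0.40959 = 0.3277 m

S_c ≈ 328 mm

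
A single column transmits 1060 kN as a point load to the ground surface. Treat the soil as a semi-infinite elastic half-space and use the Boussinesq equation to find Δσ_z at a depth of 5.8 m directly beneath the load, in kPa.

Boussinesq vertical stress below a point load on an elastic half-space:
Δσ_z = 3P/(2πz²) · [1 + (r/z)²]^(−5/2)
r/z = 0/5.8 = 0; [1+(r/z)²]^(−5/2) = 1.
Δσ_z = 3×1060/(2π×5.8²) × 1 = 15.045 × 1 = 15.04 kPa

Δσ_z ≈ 15 kPa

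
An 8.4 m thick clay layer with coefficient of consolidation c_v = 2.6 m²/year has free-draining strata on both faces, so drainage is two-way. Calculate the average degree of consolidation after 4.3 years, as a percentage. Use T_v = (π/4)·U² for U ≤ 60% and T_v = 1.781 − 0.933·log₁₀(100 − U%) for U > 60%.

U ≈ 83 %

Drainage path length: H_d = H/2 = 4.2 m (double drainage).
T_v = c_v·t/H_d² = 2.6×4.3/4.2² = 0.63379.
T_v = 0.63379 corresponds to the U > 60% branch:
U = 1 − 10^((1.781 − T_v)/0.933)/100 = 0.8303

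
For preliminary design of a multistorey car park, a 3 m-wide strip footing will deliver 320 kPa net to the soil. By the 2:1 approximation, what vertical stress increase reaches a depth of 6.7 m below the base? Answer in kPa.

By the 2:1 method the load spreads at 1 horizontal : 2 vertical, so at depth z the loaded area has grown by z in each plan dimension:
Δσ = qB/(B+z) = 320×3/(3+6.7) = 98.969 kPa

Δσ_z ≈ 99 kPa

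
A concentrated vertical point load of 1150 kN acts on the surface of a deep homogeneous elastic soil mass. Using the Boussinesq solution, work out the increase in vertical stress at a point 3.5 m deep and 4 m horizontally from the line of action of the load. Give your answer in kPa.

Boussinesq vertical stress below a point load on an elastic half-space:
Δσ_z = 3P/(2πz²) · [1 + (r/z)²]^(−5/2)
r/z = 4/3.5 = 1.1429; [1+(r/z)²]^(−5/2) = 0.12382.
Δσ_z = 3×1150/(2π×3.5²) × 0.12382 = 44.823 × 0.12382 = 5.55 kPa

Δσ_z ≈ 5.55 kPa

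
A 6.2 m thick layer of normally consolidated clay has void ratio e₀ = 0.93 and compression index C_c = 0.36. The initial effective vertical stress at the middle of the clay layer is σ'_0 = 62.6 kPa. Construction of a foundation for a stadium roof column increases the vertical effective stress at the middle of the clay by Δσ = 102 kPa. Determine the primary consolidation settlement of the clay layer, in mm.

Final effective stress: σ'_f = σ'_0 + Δσ = 62.6 + 102 = 164.6 kPa.
Normally consolidated clay, so the full stress increment lies on the virgin compression line:
S_c = C_c·H/(1+e₀)·log₁₀(σ'_f/σ'_0) = 0.36×6.2/(1+0.93)×log₁₀(164.6/62.6)
    = 1.1565 × 0.41986 = 0.4856 m

S_c ≈ 486 mm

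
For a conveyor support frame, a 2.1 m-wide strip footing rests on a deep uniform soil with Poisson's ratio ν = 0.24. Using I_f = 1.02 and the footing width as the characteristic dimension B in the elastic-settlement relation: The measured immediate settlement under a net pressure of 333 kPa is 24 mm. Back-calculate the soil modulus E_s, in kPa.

E_s ≈ 28000 kPa

S_e = q·B·(1−ν²)/E_s · I_f  ⇒  E_s = q·B·(1−ν²)·I_f / S_e.
E_s = 333 × 2.1 × 0.9424 × 1.02 / 0.024 = 28010 kPa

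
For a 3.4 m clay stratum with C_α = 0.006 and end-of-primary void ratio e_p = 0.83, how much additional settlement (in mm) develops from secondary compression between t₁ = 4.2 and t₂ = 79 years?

Secondary compression: S_s = C_α·H/(1+e_p)·log₁₀(t₂/t₁)
S_s = 0.006×3.4/(1+0.83)×log₁₀(79/4.2)
    = 0.01115 × 1.274 = 0.01421 m

S_s ≈ 14.2 mm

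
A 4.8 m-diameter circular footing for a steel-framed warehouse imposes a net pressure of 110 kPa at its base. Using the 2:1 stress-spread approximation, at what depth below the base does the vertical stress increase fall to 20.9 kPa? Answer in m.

z ≈ 6.21 m

2:1 spreading — at depth z the loaded area has grown by z in each plan dimension:
qD²/(D+z)² = Δσ_z ⇒ z = D(√(q/Δσ_z) − 1) = 4.8×(√(110/20.9) − 1) = 6.212 m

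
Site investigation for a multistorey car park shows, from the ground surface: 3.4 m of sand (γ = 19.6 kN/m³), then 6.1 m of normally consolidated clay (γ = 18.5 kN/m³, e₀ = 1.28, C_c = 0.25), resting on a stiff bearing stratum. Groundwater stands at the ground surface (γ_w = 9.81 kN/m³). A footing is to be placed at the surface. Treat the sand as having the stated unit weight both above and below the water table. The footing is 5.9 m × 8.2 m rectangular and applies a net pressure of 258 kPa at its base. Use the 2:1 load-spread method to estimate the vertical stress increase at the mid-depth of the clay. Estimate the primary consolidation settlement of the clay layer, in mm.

S_c ≈ 223 mm

Mid-depth of clay below the ground surface: z = 3.4 + 6.1/2 = 6.45 m.
Total vertical stress at mid-clay: σ_v = 19.6×3.4 + 18.5×3.05 = 123.06 kPa.
Pore pressure: u = 9.81×(6.45 − 0) = 63.275 kPa.
Initial effective stress: σ'_0 = σ_v − u = 123.06 − 63.275 = 59.785 kPa.
Stress increase at mid-clay by the 2:1 spreading method:
Δσ = qBL/((B+z)(L+z)) = 258×5.9×8.2/((5.9+6.45)(8.2+6.45)) = 68.989 kPa
Final effective stress: σ'_f = σ'_0 + Δσ = 59.785 + 68.989 = 128.77 kPa.
Normally consolidated clay, so the full stress increment lies on the virgin compression line:
S_c = C_c·H/(1+e₀)·log₁₀(σ'_f/σ'_0) = 0.25×6.1/(1+1.28)×log₁₀(128.77/59.785)
    = 0.66886 × 0.33322 = 0.2229 m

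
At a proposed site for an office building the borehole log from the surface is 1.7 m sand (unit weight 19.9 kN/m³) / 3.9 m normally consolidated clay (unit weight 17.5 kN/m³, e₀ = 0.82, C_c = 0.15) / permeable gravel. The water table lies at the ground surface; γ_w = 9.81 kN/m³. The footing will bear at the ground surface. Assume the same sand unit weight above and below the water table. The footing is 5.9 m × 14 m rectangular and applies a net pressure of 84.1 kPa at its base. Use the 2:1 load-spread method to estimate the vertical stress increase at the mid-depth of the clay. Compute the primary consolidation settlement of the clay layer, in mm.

Mid-depth of clay below the ground surface: z = 1.7 + 3.9/2 = 3.65 m.
Total vertical stress at mid-clay: σ_v = 19.9×1.7 + 17.5×1.95 = 67.955 kPa.
Pore pressure: u = 9.81×(3.65 − 0) = 35.806 kPa.
Initial effective stress: σ'_0 = σ_v − u = 67.955 − 35.806 = 32.149 kPa.
Stress increase at mid-clay by the 2:1 spreading method:
Δσ = qBL/((B+z)(L+z)) = 84.1×5.9×14/((5.9+3.65)(14+3.65)) = 41.212 kPa
Final effective stress: σ'_f = σ'_0 + Δσ = 32.149 + 41.212 = 73.361 kPa.
Normally consolidated clay, so the full stress increment lies on the virgin compression line:
S_c = C_c·H/(1+e₀)·log₁₀(σ'_f/σ'_0) = 0.15×3.9/(1+0.82)×log₁₀(73.361/32.149)
    = 0.32143 × 0.3583 = 0.1152 m

S_c ≈ 115 mm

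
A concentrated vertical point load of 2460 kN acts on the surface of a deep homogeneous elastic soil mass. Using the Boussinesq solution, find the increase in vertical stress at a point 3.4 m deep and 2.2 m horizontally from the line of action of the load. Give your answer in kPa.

Δσ_z ≈ 42.4 kPa

Boussinesq vertical stress below a point load on an elastic half-space:
Δσ_z = 3P/(2πz²) · [1 + (r/z)²]^(−5/2)
r/z = 2.2/3.4 = 0.64706; [1+(r/z)²]^(−5/2) = 0.41714.
Δσ_z = 3×2460/(2π×3.4²) × 0.41714 = 101.61 × 0.41714 = 42.39 kPa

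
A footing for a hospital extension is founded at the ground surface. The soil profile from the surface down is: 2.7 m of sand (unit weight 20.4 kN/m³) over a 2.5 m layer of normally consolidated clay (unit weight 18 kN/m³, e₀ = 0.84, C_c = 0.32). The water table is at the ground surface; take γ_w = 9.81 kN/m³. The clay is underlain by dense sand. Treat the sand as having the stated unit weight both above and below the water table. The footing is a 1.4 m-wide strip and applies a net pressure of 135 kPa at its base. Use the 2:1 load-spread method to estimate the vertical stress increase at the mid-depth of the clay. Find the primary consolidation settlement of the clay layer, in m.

Mid-depth of clay below the ground surface: z = 2.7 + 2.5/2 = 3.95 m.
Total vertical stress at mid-clay: σ_v = 20.4×2.7 + 18×1.25 = 77.58 kPa.
Pore pressure: u = 9.81×(3.95 − 0) = 38.75 kPa.
Initial effective stress: σ'_0 = σ_v − u = 77.58 − 38.75 = 38.83 kPa.
Stress increase at mid-clay by the 2:1 spreading method:
Δσ = qB/(B+z) = 135×1.4/(1.4+3.95) = 35.327 kPa
Final effective stress: σ'_f = σ'_0 + Δσ = 38.83 + 35.327 = 74.157 kPa.
Normally consolidated clay, so the full stress increment lies on the virgin compression line:
S_c = C_c·H/(1+e₀)·log₁₀(σ'_f/σ'_0) = 0.32×2.5/(1+0.84)×log₁₀(74.157/38.83)
    = 0.43478 × 0.28098 = 0.1222 m

S_c ≈ 0.122 m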